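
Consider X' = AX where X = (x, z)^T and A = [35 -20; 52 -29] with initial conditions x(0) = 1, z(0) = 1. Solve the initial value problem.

Coefficient matrix A = [[35, -20], [52, -29]].
Characteristic polynomial det(A - λI) = λ^2 - 6λ + 25 = 0.
Eigenvalues λ = 3 ± 4i (complex conjugate pair).
For λ=3+4i: an eigenvector is (2,3) - i(1,2) = (2 - i, 3 - 2i).
A real fundamental pair from Re and Im of e^((3+4i)t)v: X_1 = e^(3t)(cos(4t)·(2,3) + sin(4t)·(1,2)), X_2 = e^(3t)(sin(4t)·(2,3) - cos(4t)·(1,2)).
General solution: K_1X_1 + K_2X_2.
Applying x(0)=1, z(0)=1 gives K_1=1, K_2=1.

x(t) = 3e^(3t)sin(4t) + e^(3t)cos(4t), z(t) = 5e^(3t)sin(4t) + e^(3t)cos(4t)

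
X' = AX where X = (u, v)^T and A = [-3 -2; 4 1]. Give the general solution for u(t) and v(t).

Coefficient matrix A = [[-3, -2], [4, 1]].
Characteristic polynomial det(A - λI) = λ^2 + 2λ + 5 = 0.
Eigenvalues λ = -1 ± 2i (complex conjugate pair).
For λ=-1+2i: an eigenvector is (0,1) - i(-1,1) = (0 + i, 1 - i).
A real fundamental pair from Re and Im of e^((-1+2i)t)v: X_1 = e^(-t)(cos(2t)·(0,1) + sin(2t)·(-1,1)), X_2 = e^(-t)(sin(2t)·(0,1) - cos(2t)·(-1,1)).
General solution: c_1X_1 + c_2X_2.

u(t) = -c_1e^(-t)sin(2t) + c_2e^(-t)cos(2t), v(t) = c_1e^(-t)sin(2t) + c_1e^(-t)cos(2t) + c_2e^(-t)sin(2t) - c_2e^(-t)cos(2t)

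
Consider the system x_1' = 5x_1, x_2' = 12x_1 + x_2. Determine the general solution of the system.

x_1(t) = K_2e^(5t), x_2(t) = K_1e^(t) + 3K_2e^(5t)

Coefficient matrix A = [[5, 0], [12, 1]].
Characteristic polynomial det(A - λI) = λ^2 - 6λ + 5 = 0.
Eigenvalues λ = 1, 5.
For λ=1: (A-λI) row 1 is [4, 0], so an eigenvector is (0, 1).
For λ=5: (A-λI) row 2 is [12, -4], so an eigenvector is (1, 3).
General solution: K_1e^(t)(0,1) + K_2e^(5t)(1,3).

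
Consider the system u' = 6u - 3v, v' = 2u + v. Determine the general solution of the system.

Coefficient matrix A = [[6, -3], [2, 1]].
Characteristic polynomial det(A - λI) = λ^2 - 7λ + 12 = 0.
Eigenvalues λ = 3, 4.
For λ=3: (A-λI) row 1 is [3, -3], so an eigenvector is (1, 1).
For λ=4: (A-λI) row 1 is [2, -3], so an eigenvector is (-3, -2).
General solution: c_1e^(3t)(1,1) + c_2e^(4t)(-3,-2).

u(t) = c_1e^(3t) - 3c_2e^(4t), v(t) = c_1e^(3t) - 2c_2e^(4t)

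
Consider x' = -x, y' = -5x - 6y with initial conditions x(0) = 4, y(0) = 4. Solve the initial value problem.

Coefficient matrix A = [[-1, 0], [-5, -6]].
Characteristic polynomial det(A - λI) = λ^2 + 7λ + 6 = 0.
Eigenvalues λ = -1, -6.
For λ=-1: (A-λI) row 2 is [-5, -5], so an eigenvector is (-1, 1).
For λ=-6: (A-λI) row 1 is [5, 0], so an eigenvector is (0, -1).
General solution: c_1e^(-t)(-1,1) + c_2e^(-6t)(0,-1).
Applying x(0)=4, y(0)=4 gives c_1=-4, c_2=-8.

x(t) = 4e^(-t), y(t) = -4e^(-t) + 8e^(-6t)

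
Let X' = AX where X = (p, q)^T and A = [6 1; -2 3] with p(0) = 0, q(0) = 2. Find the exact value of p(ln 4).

A = [[6,1],[-2,3]]; eigenvalues λ = 4, 5.
Eigenvectors: (-1,2) for λ=4, (1,-1) for λ=5.
From the initial condition, c_1 = 2, c_2 = 2.
p(ln 4) = (2)(4^4)(-1) + (2)(4^5)(1) = 1536.

1536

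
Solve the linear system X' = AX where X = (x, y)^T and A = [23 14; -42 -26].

x(t) = -K_1e^(-5t) + 2K_2e^(2t), y(t) = 2K_1e^(-5t) - 3K_2e^(2t)

Coefficient matrix A = [[23, 14], [-42, -26]].
Characteristic polynomial det(A - λI) = λ^2 + 3λ - 10 = 0.
Eigenvalues λ = -5, 2.
For λ=-5: (A-λI) row 1 is [28, 14], so an eigenvector is (-1, 2).
For λ=2: (A-λI) row 1 is [21, 14], so an eigenvector is (2, -3).
General solution: K_1e^(-5t)(-1,2) + K_2e^(2t)(2,-3).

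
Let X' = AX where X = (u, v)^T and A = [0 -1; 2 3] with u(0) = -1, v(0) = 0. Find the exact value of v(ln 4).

A = [[0,-1],[2,3]]; eigenvalues λ = 2, 1.
Eigenvectors: (1,-2) for λ=2, (-1,1) for λ=1.
From the initial condition, c_1 = 1, c_2 = 2.
v(ln 4) = (1)(4^2)(-2) + (2)(4^1)(1) = -24.

-24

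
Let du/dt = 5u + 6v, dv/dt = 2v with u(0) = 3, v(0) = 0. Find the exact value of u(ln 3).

729

A = [[5,6],[0,2]]; eigenvalues λ = 5, 2.
Eigenvectors: (-1,0) for λ=5, (-2,1) for λ=2.
From the initial condition, c_1 = -3, c_2 = 0.
u(ln 3) = (-3)(3^5)(-1) + (0)(3^2)(-2) = 729.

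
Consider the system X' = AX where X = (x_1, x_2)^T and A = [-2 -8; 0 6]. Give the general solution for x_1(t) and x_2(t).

x_1(t) = c_1e^(6t) + c_2e^(-2t), x_2(t) = -c_1e^(6t)

Coefficient matrix A = [[-2, -8], [0, 6]].
Characteristic polynomial det(A - λI) = λ^2 - 4λ - 12 = 0.
Eigenvalues λ = 6, -2.
For λ=6: (A-λI) row 1 is [-8, -8], so an eigenvector is (1, -1).
For λ=-2: (A-λI) row 1 is [0, -8], so an eigenvector is (1, 0).
General solution: c_1e^(6t)(1,-1) + c_2e^(-2t)(1,0).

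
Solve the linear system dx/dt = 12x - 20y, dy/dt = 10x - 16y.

x(t) = -C_1e^(-2t)sin(2t) - 3C_1e^(-2t)cos(2t) - 3C_2e^(-2t)sin(2t) + C_2e^(-2t)cos(2t), y(t) = -C_1e^(-2t)sin(2t) - 2C_1e^(-2t)cos(2t) - 2C_2e^(-2t)sin(2t) + C_2e^(-2t)cos(2t)

Coefficient matrix A = [[12, -20], [10, -16]].
Characteristic polynomial det(A - λI) = λ^2 + 4λ + 8 = 0.
Eigenvalues λ = -2 ± 2i (complex conjugate pair).
For λ=-2+2i: an eigenvector is (-3,-2) - i(-1,-1) = (-3 + i, -2 + i).
A real fundamental pair from Re and Im of e^((-2+2i)t)v: X_1 = e^(-2t)(cos(2t)·(-3,-2) + sin(2t)·(-1,-1)), X_2 = e^(-2t)(sin(2t)·(-3,-2) - cos(2t)·(-1,-1)).
General solution: C_1X_1 + C_2X_2.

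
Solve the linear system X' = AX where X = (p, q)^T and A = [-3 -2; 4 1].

p(t) = -K_1e^(-t)sin(2t) + K_2e^(-t)cos(2t), q(t) = K_1e^(-t)sin(2t) + K_1e^(-t)cos(2t) + K_2e^(-t)sin(2t) - K_2e^(-t)cos(2t)

Coefficient matrix A = [[-3, -2], [4, 1]].
Characteristic polynomial det(A - λI) = λ^2 + 2λ + 5 = 0.
Eigenvalues λ = -1 ± 2i (complex conjugate pair).
For λ=-1+2i: an eigenvector is (0,1) - i(-1,1) = (0 + i, 1 - i).
A real fundamental pair from Re and Im of e^((-1+2i)t)v: X_1 = e^(-t)(cos(2t)·(0,1) + sin(2t)·(-1,1)), X_2 = e^(-t)(sin(2t)·(0,1) - cos(2t)·(-1,1)).
General solution: K_1X_1 + K_2X_2.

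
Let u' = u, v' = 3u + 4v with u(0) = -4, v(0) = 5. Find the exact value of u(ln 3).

-12

A = [[1,0],[3,4]]; eigenvalues λ = 1, 4.
Eigenvectors: (-1,1) for λ=1, (0,-1) for λ=4.
From the initial condition, c_1 = 4, c_2 = -1.
u(ln 3) = (4)(3^1)(-1) + (-1)(3^4)(0) = -12.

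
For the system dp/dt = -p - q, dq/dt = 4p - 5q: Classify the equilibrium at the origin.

A = [[-1,-1],[4,-5]]; det(A-λI) = λ^2 + 6λ + 9.
repeated λ = -3 with a single eigenvector.

stable improper node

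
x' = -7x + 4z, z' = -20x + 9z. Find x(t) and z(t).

Coefficient matrix A = [[-7, 4], [-20, 9]].
Characteristic polynomial det(A - λI) = λ^2 - 2λ + 17 = 0.
Eigenvalues λ = 1 ± 4i (complex conjugate pair).
For λ=1+4i: an eigenvector is (1,2) - i(0,-1) = (1, 2 + i).
A real fundamental pair from Re and Im of e^((1+4i)t)v: X_1 = e^(t)(cos(4t)·(1,2) + sin(4t)·(0,-1)), X_2 = e^(t)(sin(4t)·(1,2) - cos(4t)·(0,-1)).
General solution: K_1X_1 + K_2X_2.

x(t) = K_1e^(t)cos(4t) + K_2e^(t)sin(4t), z(t) = -K_1e^(t)sin(4t) + 2K_1e^(t)cos(4t) + 2K_2e^(t)sin(4t) + K_2e^(t)cos(4t)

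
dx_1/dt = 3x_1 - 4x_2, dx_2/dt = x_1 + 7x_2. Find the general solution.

x_1(t) = 2K_1e^(5t) + 2K_2te^(5t) + 3K_2e^(5t), x_2(t) = -K_1e^(5t) - K_2te^(5t) - 2K_2e^(5t)

Coefficient matrix A = [[3, -4], [1, 7]].
Characteristic polynomial det(A - λI) = λ^2 - 10λ + 25 = 0.
Single eigenvalue λ = 5 with algebraic multiplicity 2.
Eigenvector v = (2,-1); generalized eigenvector w with (A-λI)w=v is (3,-2).
General solution: e^(5t)[K_1·v + K_2·(t·v + w)].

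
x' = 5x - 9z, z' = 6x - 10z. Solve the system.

Coefficient matrix A = [[5, -9], [6, -10]].
Characteristic polynomial det(A - λI) = λ^2 + 5λ + 4 = 0.
Eigenvalues λ = -1, -4.
For λ=-1: (A-λI) row 1 is [6, -9], so an eigenvector is (-3, -2).
For λ=-4: (A-λI) row 1 is [9, -9], so an eigenvector is (1, 1).
General solution: K_1e^(-t)(-3,-2) + K_2e^(-4t)(1,1).

x(t) = -3K_1e^(-t) + K_2e^(-4t), z(t) = -2K_1e^(-t) + K_2e^(-4t)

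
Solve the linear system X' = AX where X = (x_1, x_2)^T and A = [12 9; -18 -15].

x_1(t) = -c_1e^(3t) - c_2e^(-6t), x_2(t) = c_1e^(3t) + 2c_2e^(-6t)

Coefficient matrix A = [[12, 9], [-18, -15]].
Characteristic polynomial det(A - λI) = λ^2 + 3λ - 18 = 0.
Eigenvalues λ = 3, -6.
For λ=3: (A-λI) row 1 is [9, 9], so an eigenvector is (-1, 1).
For λ=-6: (A-λI) row 1 is [18, 9], so an eigenvector is (-1, 2).
General solution: c_1e^(3t)(-1,1) + c_2e^(-6t)(-1,2).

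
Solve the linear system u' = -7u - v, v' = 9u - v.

u(t) = -K_1e^(-4t) - K_2te^(-4t), v(t) = 3K_1e^(-4t) + 3K_2te^(-4t) + K_2e^(-4t)

Coefficient matrix A = [[-7, -1], [9, -1]].
Characteristic polynomial det(A - λI) = λ^2 + 8λ + 16 = 0.
Single eigenvalue λ = -4 with algebraic multiplicity 2.
Eigenvector v = (-1,3); generalized eigenvector w with (A-λI)w=v is (0,1).
General solution: e^(-4t)[K_1·v + K_2·(t·v + w)].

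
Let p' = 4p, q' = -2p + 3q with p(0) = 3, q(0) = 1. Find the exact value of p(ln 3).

A = [[4,0],[-2,3]]; eigenvalues λ = 4, 3.
Eigenvectors: (-1,2) for λ=4, (0,1) for λ=3.
From the initial condition, c_1 = -3, c_2 = 7.
p(ln 3) = (-3)(3^4)(-1) + (7)(3^3)(0) = 243.

243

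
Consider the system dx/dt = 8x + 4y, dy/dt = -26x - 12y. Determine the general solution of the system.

Coefficient matrix A = [[8, 4], [-26, -12]].
Characteristic polynomial det(A - λI) = λ^2 + 4λ + 8 = 0.
Eigenvalues λ = -2 ± 2i (complex conjugate pair).
For λ=-2+2i: an eigenvector is (1,-3) - i(-1,2) = (1 + i, -3 - 2i).
A real fundamental pair from Re and Im of e^((-2+2i)t)v: X_1 = e^(-2t)(cos(2t)·(1,-3) + sin(2t)·(-1,2)), X_2 = e^(-2t)(sin(2t)·(1,-3) - cos(2t)·(-1,2)).
General solution: K_1X_1 + K_2X_2.

x(t) = -K_1e^(-2t)sin(2t) + K_1e^(-2t)cos(2t) + K_2e^(-2t)sin(2t) + K_2e^(-2t)cos(2t), y(t) = 2K_1e^(-2t)sin(2t) - 3K_1e^(-2t)cos(2t) - 3K_2e^(-2t)sin(2t) - 2K_2e^(-2t)cos(2t)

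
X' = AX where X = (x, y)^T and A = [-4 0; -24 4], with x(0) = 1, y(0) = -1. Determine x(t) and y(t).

Coefficient matrix A = [[-4, 0], [-24, 4]].
Characteristic polynomial det(A - λI) = λ^2 - 16 = 0.
Eigenvalues λ = 4, -4.
For λ=4: (A-λI) row 1 is [-8, 0], so an eigenvector is (0, -1).
For λ=-4: (A-λI) row 2 is [-24, 8], so an eigenvector is (1, 3).
General solution: K_1e^(4t)(0,-1) + K_2e^(-4t)(1,3).
Applying x(0)=1, y(0)=-1 gives K_1=4, K_2=1.

x(t) = e^(-4t), y(t) = -4e^(4t) + 3e^(-4t)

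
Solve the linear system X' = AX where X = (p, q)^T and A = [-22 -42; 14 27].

p(t) = -2C_1e^(-t) - 3C_2e^(6t), q(t) = C_1e^(-t) + 2C_2e^(6t)

Coefficient matrix A = [[-22, -42], [14, 27]].
Characteristic polynomial det(A - λI) = λ^2 - 5λ - 6 = 0.
Eigenvalues λ = -1, 6.
For λ=-1: (A-λI) row 1 is [-21, -42], so an eigenvector is (-2, 1).
For λ=6: (A-λI) row 1 is [-28, -42], so an eigenvector is (-3, 2).
General solution: C_1e^(-t)(-2,1) + C_2e^(6t)(-3,2).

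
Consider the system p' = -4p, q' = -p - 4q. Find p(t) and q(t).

Coefficient matrix A = [[-4, 0], [-1, -4]].
Characteristic polynomial det(A - λI) = λ^2 + 8λ + 16 = 0.
Single eigenvalue λ = -4 with algebraic multiplicity 2.
Eigenvector v = (0,1); generalized eigenvector w with (A-λI)w=v is (-1,-3).
General solution: e^(-4t)[K_1·v + K_2·(t·v + w)].

p(t) = -K_2e^(-4t), q(t) = K_1e^(-4t) + K_2te^(-4t) - 3K_2e^(-4t)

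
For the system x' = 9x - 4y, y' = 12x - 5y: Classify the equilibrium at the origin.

A = [[9,-4],[12,-5]]; det(A-λI) = λ^2 - 4λ + 3.
λ = 3, 1: both positive.

unstable node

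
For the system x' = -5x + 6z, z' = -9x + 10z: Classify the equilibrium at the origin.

unstable node

A = [[-5,6],[-9,10]]; det(A-λI) = λ^2 - 5λ + 4.
λ = 4, 1: both positive.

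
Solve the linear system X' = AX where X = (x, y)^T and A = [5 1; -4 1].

x(t) = -K_1e^(3t) - K_2te^(3t) - K_2e^(3t), y(t) = 2K_1e^(3t) + 2K_2te^(3t) + K_2e^(3t)

Coefficient matrix A = [[5, 1], [-4, 1]].
Characteristic polynomial det(A - λI) = λ^2 - 6λ + 9 = 0.
Single eigenvalue λ = 3 with algebraic multiplicity 2.
Eigenvector v = (-1,2); generalized eigenvector w with (A-λI)w=v is (-1,1).
General solution: e^(3t)[K_1·v + K_2·(t·v + w)].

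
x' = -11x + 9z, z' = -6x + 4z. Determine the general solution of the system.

x(t) = c_1e^(-2t) + 3c_2e^(-5t), z(t) = c_1e^(-2t) + 2c_2e^(-5t)

Coefficient matrix A = [[-11, 9], [-6, 4]].
Characteristic polynomial det(A - λI) = λ^2 + 7λ + 10 = 0.
Eigenvalues λ = -2, -5.
For λ=-2: (A-λI) row 1 is [-9, 9], so an eigenvector is (1, 1).
For λ=-5: (A-λI) row 1 is [-6, 9], so an eigenvector is (3, 2).
General solution: c_1e^(-2t)(1,1) + c_2e^(-5t)(3,2).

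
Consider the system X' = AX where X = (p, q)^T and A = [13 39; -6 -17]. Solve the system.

p(t) = -2K_1e^(-2t)sin(3t) - 3K_1e^(-2t)cos(3t) - 3K_2e^(-2t)sin(3t) + 2K_2e^(-2t)cos(3t), q(t) = K_1e^(-2t)sin(3t) + K_1e^(-2t)cos(3t) + K_2e^(-2t)sin(3t) - K_2e^(-2t)cos(3t)

Coefficient matrix A = [[13, 39], [-6, -17]].
Characteristic polynomial det(A - λI) = λ^2 + 4λ + 13 = 0.
Eigenvalues λ = -2 ± 3i (complex conjugate pair).
For λ=-2+3i: an eigenvector is (-3,1) - i(-2,1) = (-3 + 2i, 1 - i).
A real fundamental pair from Re and Im of e^((-2+3i)t)v: X_1 = e^(-2t)(cos(3t)·(-3,1) + sin(3t)·(-2,1)), X_2 = e^(-2t)(sin(3t)·(-3,1) - cos(3t)·(-2,1)).
General solution: K_1X_1 + K_2X_2.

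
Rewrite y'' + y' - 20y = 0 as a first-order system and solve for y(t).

y(t) = K_1e^(-5t) + K_2e^(4t)

Let x_1 = y, x_2 = y'. Then x_1' = x_2 and x_2' = 20x_1 - x_2.
A = [[0,1],[20,-1]]; det(A-λI) = λ^2 + λ - 20.
Eigenvalues λ = -5, 4 with eigenvectors (1,-5), (1,4).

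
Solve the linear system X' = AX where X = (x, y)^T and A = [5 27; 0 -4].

Coefficient matrix A = [[5, 27], [0, -4]].
Characteristic polynomial det(A - λI) = λ^2 - λ - 20 = 0.
Eigenvalues λ = -4, 5.
For λ=-4: (A-λI) row 1 is [9, 27], so an eigenvector is (-3, 1).
For λ=5: (A-λI) row 1 is [0, 27], so an eigenvector is (1, 0).
General solution: K_1e^(-4t)(-3,1) + K_2e^(5t)(1,0).

x(t) = -3K_1e^(-4t) + K_2e^(5t), y(t) = K_1e^(-4t)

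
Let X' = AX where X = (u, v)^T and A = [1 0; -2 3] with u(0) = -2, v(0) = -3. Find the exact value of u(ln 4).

-8

A = [[1,0],[-2,3]]; eigenvalues λ = 3, 1.
Eigenvectors: (0,1) for λ=3, (-1,-1) for λ=1.
From the initial condition, c_1 = -1, c_2 = 2.
u(ln 4) = (-1)(4^3)(0) + (2)(4^1)(-1) = -8.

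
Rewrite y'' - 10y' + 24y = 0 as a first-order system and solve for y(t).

y(t) = K_1e^(6t) + K_2e^(4t)

Let x_1 = y, x_2 = y'. Then x_1' = x_2 and x_2' = -24x_1 + 10x_2.
A = [[0,1],[-24,10]]; det(A-λI) = λ^2 - 10λ + 24.
Eigenvalues λ = 6, 4 with eigenvectors (1,6), (1,4).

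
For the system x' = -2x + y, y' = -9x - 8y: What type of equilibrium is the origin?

stable improper node

A = [[-2,1],[-9,-8]]; det(A-λI) = λ^2 + 10λ + 25.
repeated λ = -5 with a single eigenvector.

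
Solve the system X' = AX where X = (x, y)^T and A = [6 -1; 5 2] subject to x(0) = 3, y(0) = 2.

Coefficient matrix A = [[6, -1], [5, 2]].
Characteristic polynomial det(A - λI) = λ^2 - 8λ + 17 = 0.
Eigenvalues λ = 4 ± i (complex conjugate pair).
For λ=4+i: an eigenvector is (-1,-2) - i(0,-1) = (-1, -2 + i).
A real fundamental pair from Re and Im of e^((4+i)t)v: X_1 = e^(4t)(cos(t)·(-1,-2) + sin(t)·(0,-1)), X_2 = e^(4t)(sin(t)·(-1,-2) - cos(t)·(0,-1)).
General solution: C_1X_1 + C_2X_2.
Applying x(0)=3, y(0)=2 gives C_1=-3, C_2=-4.

x(t) = 4e^(4t)sin(t) + 3e^(4t)cos(t), y(t) = 11e^(4t)sin(t) + 2e^(4t)cos(t)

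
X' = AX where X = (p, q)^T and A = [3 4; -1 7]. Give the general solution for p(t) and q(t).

Coefficient matrix A = [[3, 4], [-1, 7]].
Characteristic polynomial det(A - λI) = λ^2 - 10λ + 25 = 0.
Single eigenvalue λ = 5 with algebraic multiplicity 2.
Eigenvector v = (-2,-1); generalized eigenvector w with (A-λI)w=v is (3,1).
General solution: e^(5t)[K_1·v + K_2·(t·v + w)].

p(t) = -2K_1e^(5t) - 2K_2te^(5t) + 3K_2e^(5t), q(t) = -K_1e^(5t) - K_2te^(5t) + K_2e^(5t)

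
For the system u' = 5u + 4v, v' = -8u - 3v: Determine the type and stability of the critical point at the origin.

unstable spiral

A = [[5,4],[-8,-3]]; det(A-λI) = λ^2 - 2λ + 17.
λ = 1 ± 4i: positive real part.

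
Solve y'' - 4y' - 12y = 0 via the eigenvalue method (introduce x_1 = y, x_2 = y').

y(t) = c_1e^(-2t) + c_2e^(6t)

Let x_1 = y, x_2 = y'. Then x_1' = x_2 and x_2' = 12x_1 + 4x_2.
A = [[0,1],[12,4]]; det(A-λI) = λ^2 - 4λ - 12.
Eigenvalues λ = -2, 6 with eigenvectors (1,-2), (1,6).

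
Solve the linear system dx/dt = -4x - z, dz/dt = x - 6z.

Coefficient matrix A = [[-4, -1], [1, -6]].
Characteristic polynomial det(A - λI) = λ^2 + 10λ + 25 = 0.
Single eigenvalue λ = -5 with algebraic multiplicity 2.
Eigenvector v = (-1,-1); generalized eigenvector w with (A-λI)w=v is (-2,-1).
General solution: e^(-5t)[K_1·v + K_2·(t·v + w)].

x(t) = -K_1e^(-5t) - K_2te^(-5t) - 2K_2e^(-5t), z(t) = -K_1e^(-5t) - K_2te^(-5t) - K_2e^(-5t)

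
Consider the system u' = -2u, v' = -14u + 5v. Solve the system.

Coefficient matrix A = [[-2, 0], [-14, 5]].
Characteristic polynomial det(A - λI) = λ^2 - 3λ - 10 = 0.
Eigenvalues λ = -2, 5.
For λ=-2: (A-λI) row 2 is [-14, 7], so an eigenvector is (1, 2).
For λ=5: (A-λI) row 1 is [-7, 0], so an eigenvector is (0, 1).
General solution: K_1e^(-2t)(1,2) + K_2e^(5t)(0,1).

u(t) = K_1e^(-2t), v(t) = 2K_1e^(-2t) + K_2e^(5t)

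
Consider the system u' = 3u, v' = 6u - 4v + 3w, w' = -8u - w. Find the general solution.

Coefficient matrix A = [[3, 0, 0], [6, -4, 3], [-8, 0, -1]].
det(A - λI) = 0 gives eigenvalues λ = 3, -4, -1.
For λ=3: eigenvector (1,0,-2).
For λ=-4: eigenvector (0,-1,0).
For λ=-1: eigenvector (0,1,1).
General solution: C_1e^(3t)(1,0,-2) + C_2e^(-4t)(0,-1,0) + C_3e^(-t)(0,1,1).

u(t) = C_1e^(3t), v(t) = -C_2e^(-4t) + C_3e^(-t), w(t) = -2C_1e^(3t) + C_3e^(-t)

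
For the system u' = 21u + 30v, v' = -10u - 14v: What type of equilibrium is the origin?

A = [[21,30],[-10,-14]]; det(A-λI) = λ^2 - 7λ + 6.
λ = 6, 1: both positive.

unstable node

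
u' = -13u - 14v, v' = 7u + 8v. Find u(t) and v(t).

Coefficient matrix A = [[-13, -14], [7, 8]].
Characteristic polynomial det(A - λI) = λ^2 + 5λ - 6 = 0.
Eigenvalues λ = 1, -6.
For λ=1: (A-λI) row 1 is [-14, -14], so an eigenvector is (-1, 1).
For λ=-6: (A-λI) row 1 is [-7, -14], so an eigenvector is (-2, 1).
General solution: K_1e^(t)(-1,1) + K_2e^(-6t)(-2,1).

u(t) = -K_1e^(t) - 2K_2e^(-6t), v(t) = K_1e^(t) + K_2e^(-6t)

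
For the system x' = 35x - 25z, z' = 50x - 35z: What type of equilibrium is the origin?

center

A = [[35,-25],[50,-35]]; det(A-λI) = λ^2 + 25.
λ = 0 ± 5i: zero real part.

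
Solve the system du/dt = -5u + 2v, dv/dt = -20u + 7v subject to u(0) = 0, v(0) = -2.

Coefficient matrix A = [[-5, 2], [-20, 7]].
Characteristic polynomial det(A - λI) = λ^2 - 2λ + 5 = 0.
Eigenvalues λ = 1 ± 2i (complex conjugate pair).
For λ=1+2i: an eigenvector is (-1,-3) - i(0,1) = (-1, -3 - i).
A real fundamental pair from Re and Im of e^((1+2i)t)v: X_1 = e^(t)(cos(2t)·(-1,-3) + sin(2t)·(0,1)), X_2 = e^(t)(sin(2t)·(-1,-3) - cos(2t)·(0,1)).
General solution: c_1X_1 + c_2X_2.
Applying u(0)=0, v(0)=-2 gives c_1=0, c_2=2.

u(t) = -2e^(t)sin(2t), v(t) = -6e^(t)sin(2t) - 2e^(t)cos(2t)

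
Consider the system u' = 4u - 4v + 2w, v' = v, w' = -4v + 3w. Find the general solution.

u(t) = c_1e^(4t) - 2c_3e^(3t), v(t) = c_2e^(t), w(t) = 2c_2e^(t) + c_3e^(3t)

Coefficient matrix A = [[4, -4, 2], [0, 1, 0], [0, -4, 3]].
det(A - λI) = 0 gives eigenvalues λ = 4, 1, 3.
For λ=4: eigenvector (1,0,0).
For λ=1: eigenvector (0,1,2).
For λ=3: eigenvector (-2,0,1).
General solution: c_1e^(4t)(1,0,0) + c_2e^(t)(0,1,2) + c_3e^(3t)(-2,0,1).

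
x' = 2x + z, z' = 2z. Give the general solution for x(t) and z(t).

Coefficient matrix A = [[2, 1], [0, 2]].
Characteristic polynomial det(A - λI) = λ^2 - 4λ + 4 = 0.
Single eigenvalue λ = 2 with algebraic multiplicity 2.
Eigenvector v = (-1,0); generalized eigenvector w with (A-λI)w=v is (3,-1).
General solution: e^(2t)[c_1·v + c_2·(t·v + w)].

x(t) = -c_1e^(2t) - c_2te^(2t) + 3c_2e^(2t), z(t) = -c_2e^(2t)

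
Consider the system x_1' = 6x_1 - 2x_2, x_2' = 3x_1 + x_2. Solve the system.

Coefficient matrix A = [[6, -2], [3, 1]].
Characteristic polynomial det(A - λI) = λ^2 - 7λ + 12 = 0.
Eigenvalues λ = 3, 4.
For λ=3: (A-λI) row 1 is [3, -2], so an eigenvector is (-2, -3).
For λ=4: (A-λI) row 1 is [2, -2], so an eigenvector is (-1, -1).
General solution: K_1e^(3t)(-2,-3) + K_2e^(4t)(-1,-1).

x_1(t) = -2K_1e^(3t) - K_2e^(4t), x_2(t) = -3K_1e^(3t) - K_2e^(4t)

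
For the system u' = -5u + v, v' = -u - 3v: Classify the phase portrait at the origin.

A = [[-5,1],[-1,-3]]; det(A-λI) = λ^2 + 8λ + 16.
repeated λ = -4 with a single eigenvector.

stable improper node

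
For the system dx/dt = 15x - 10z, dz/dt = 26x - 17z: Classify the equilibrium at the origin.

A = [[15,-10],[26,-17]]; det(A-λI) = λ^2 + 2λ + 5.
λ = -1 ± 2i: negative real part.

stable spiral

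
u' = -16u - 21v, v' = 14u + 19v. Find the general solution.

u(t) = 3c_1e^(-2t) - c_2e^(5t), v(t) = -2c_1e^(-2t) + c_2e^(5t)

Coefficient matrix A = [[-16, -21], [14, 19]].
Characteristic polynomial det(A - λI) = λ^2 - 3λ - 10 = 0.
Eigenvalues λ = -2, 5.
For λ=-2: (A-λI) row 1 is [-14, -21], so an eigenvector is (3, -2).
For λ=5: (A-λI) row 1 is [-21, -21], so an eigenvector is (-1, 1).
General solution: c_1e^(-2t)(3,-2) + c_2e^(5t)(-1,1).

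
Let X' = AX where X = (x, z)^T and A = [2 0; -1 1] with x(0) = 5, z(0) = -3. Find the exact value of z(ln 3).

-39

A = [[2,0],[-1,1]]; eigenvalues λ = 2, 1.
Eigenvectors: (1,-1) for λ=2, (0,-1) for λ=1.
From the initial condition, c_1 = 5, c_2 = -2.
z(ln 3) = (5)(3^2)(-1) + (-2)(3^1)(-1) = -39.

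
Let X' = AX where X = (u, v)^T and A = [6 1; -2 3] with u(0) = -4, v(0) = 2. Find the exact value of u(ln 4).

A = [[6,1],[-2,3]]; eigenvalues λ = 5, 4.
Eigenvectors: (1,-1) for λ=5, (-1,2) for λ=4.
From the initial condition, c_1 = -6, c_2 = -2.
u(ln 4) = (-6)(4^5)(1) + (-2)(4^4)(-1) = -5632.

-5632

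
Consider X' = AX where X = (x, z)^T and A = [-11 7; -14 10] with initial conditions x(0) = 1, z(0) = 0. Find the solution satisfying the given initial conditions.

Coefficient matrix A = [[-11, 7], [-14, 10]].
Characteristic polynomial det(A - λI) = λ^2 + λ - 12 = 0.
Eigenvalues λ = -4, 3.
For λ=-4: (A-λI) row 1 is [-7, 7], so an eigenvector is (-1, -1).
For λ=3: (A-λI) row 1 is [-14, 7], so an eigenvector is (-1, -2).
General solution: C_1e^(-4t)(-1,-1) + C_2e^(3t)(-1,-2).
Applying x(0)=1, z(0)=0 gives C_1=-2, C_2=1.

x(t) = -e^(3t) + 2e^(-4t), z(t) = -2e^(3t) + 2e^(-4t)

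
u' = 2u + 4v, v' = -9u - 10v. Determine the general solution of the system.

Coefficient matrix A = [[2, 4], [-9, -10]].
Characteristic polynomial det(A - λI) = λ^2 + 8λ + 16 = 0.
Single eigenvalue λ = -4 with algebraic multiplicity 2.
Eigenvector v = (-2,3); generalized eigenvector w with (A-λI)w=v is (1,-2).
General solution: e^(-4t)[K_1·v + K_2·(t·v + w)].

u(t) = -2K_1e^(-4t) - 2K_2te^(-4t) + K_2e^(-4t), v(t) = 3K_1e^(-4t) + 3K_2te^(-4t) - 2K_2e^(-4t)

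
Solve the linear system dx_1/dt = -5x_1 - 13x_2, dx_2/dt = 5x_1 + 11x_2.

x_1(t) = -3c_1e^(3t)sin(t) + 2c_1e^(3t)cos(t) + 2c_2e^(3t)sin(t) + 3c_2e^(3t)cos(t), x_2(t) = 2c_1e^(3t)sin(t) - c_1e^(3t)cos(t) - c_2e^(3t)sin(t) - 2c_2e^(3t)cos(t)

Coefficient matrix A = [[-5, -13], [5, 11]].
Characteristic polynomial det(A - λI) = λ^2 - 6λ + 10 = 0.
Eigenvalues λ = 3 ± i (complex conjugate pair).
For λ=3+i: an eigenvector is (2,-1) - i(-3,2) = (2 + 3i, -1 - 2i).
A real fundamental pair from Re and Im of e^((3+i)t)v: X_1 = e^(3t)(cos(t)·(2,-1) + sin(t)·(-3,2)), X_2 = e^(3t)(sin(t)·(2,-1) - cos(t)·(-3,2)).
General solution: c_1X_1 + c_2X_2.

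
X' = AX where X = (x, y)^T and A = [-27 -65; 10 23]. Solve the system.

x(t) = -2c_1e^(-2t)sin(5t) + 3c_1e^(-2t)cos(5t) + 3c_2e^(-2t)sin(5t) + 2c_2e^(-2t)cos(5t), y(t) = c_1e^(-2t)sin(5t) - c_1e^(-2t)cos(5t) - c_2e^(-2t)sin(5t) - c_2e^(-2t)cos(5t)

Coefficient matrix A = [[-27, -65], [10, 23]].
Characteristic polynomial det(A - λI) = λ^2 + 4λ + 29 = 0.
Eigenvalues λ = -2 ± 5i (complex conjugate pair).
For λ=-2+5i: an eigenvector is (3,-1) - i(-2,1) = (3 + 2i, -1 - i).
A real fundamental pair from Re and Im of e^((-2+5i)t)v: X_1 = e^(-2t)(cos(5t)·(3,-1) + sin(5t)·(-2,1)), X_2 = e^(-2t)(sin(5t)·(3,-1) - cos(5t)·(-2,1)).
General solution: c_1X_1 + c_2X_2.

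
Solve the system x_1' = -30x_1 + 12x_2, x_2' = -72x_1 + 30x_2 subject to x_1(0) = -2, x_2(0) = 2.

x_1(t) = 6e^(6t) - 8e^(-6t), x_2(t) = 18e^(6t) - 16e^(-6t)

Coefficient matrix A = [[-30, 12], [-72, 30]].
Characteristic polynomial det(A - λI) = λ^2 - 36 = 0.
Eigenvalues λ = -6, 6.
For λ=-6: (A-λI) row 1 is [-24, 12], so an eigenvector is (-1, -2).
For λ=6: (A-λI) row 1 is [-36, 12], so an eigenvector is (-1, -3).
General solution: K_1e^(-6t)(-1,-2) + K_2e^(6t)(-1,-3).
Applying x_1(0)=-2, x_2(0)=2 gives K_1=8, K_2=-6.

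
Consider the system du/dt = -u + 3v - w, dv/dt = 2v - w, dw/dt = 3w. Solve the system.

u(t) = -C_1e^(3t) + C_2e^(2t) + C_3e^(-t), v(t) = -C_1e^(3t) + C_2e^(2t), w(t) = C_1e^(3t)

Coefficient matrix A = [[-1, 3, -1], [0, 2, -1], [0, 0, 3]].
det(A - λI) = 0 gives eigenvalues λ = 3, 2, -1.
For λ=3: eigenvector (-1,-1,1).
For λ=2: eigenvector (1,1,0).
For λ=-1: eigenvector (1,0,0).
General solution: C_1e^(3t)(-1,-1,1) + C_2e^(2t)(1,1,0) + C_3e^(-t)(1,0,0).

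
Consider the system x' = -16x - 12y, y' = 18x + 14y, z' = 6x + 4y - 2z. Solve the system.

x(t) = -2C_2e^(2t) - C_3e^(-4t), y(t) = 3C_2e^(2t) + C_3e^(-4t), z(t) = C_1e^(-2t) + C_3e^(-4t)

Coefficient matrix A = [[-16, -12, 0], [18, 14, 0], [6, 4, -2]].
det(A - λI) = 0 gives eigenvalues λ = -2, 2, -4.
For λ=-2: eigenvector (0,0,1).
For λ=2: eigenvector (-2,3,0).
For λ=-4: eigenvector (-1,1,1).
General solution: C_1e^(-2t)(0,0,1) + C_2e^(2t)(-2,3,0) + C_3e^(-4t)(-1,1,1).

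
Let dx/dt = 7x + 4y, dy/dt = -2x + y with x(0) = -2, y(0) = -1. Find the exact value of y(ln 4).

2816

A = [[7,4],[-2,1]]; eigenvalues λ = 5, 3.
Eigenvectors: (2,-1) for λ=5, (-1,1) for λ=3.
From the initial condition, c_1 = -3, c_2 = -4.
y(ln 4) = (-3)(4^5)(-1) + (-4)(4^3)(1) = 2816.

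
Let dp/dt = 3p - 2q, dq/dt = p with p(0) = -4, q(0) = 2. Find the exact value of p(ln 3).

-84

A = [[3,-2],[1,0]]; eigenvalues λ = 2, 1.
Eigenvectors: (-2,-1) for λ=2, (1,1) for λ=1.
From the initial condition, c_1 = 6, c_2 = 8.
p(ln 3) = (6)(3^2)(-2) + (8)(3^1)(1) = -84.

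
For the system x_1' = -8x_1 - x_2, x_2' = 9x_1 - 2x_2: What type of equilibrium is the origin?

A = [[-8,-1],[9,-2]]; det(A-λI) = λ^2 + 10λ + 25.
repeated λ = -5 with a single eigenvector.

stable improper node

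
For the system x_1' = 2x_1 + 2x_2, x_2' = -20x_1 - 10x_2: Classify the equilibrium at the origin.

A = [[2,2],[-20,-10]]; det(A-λI) = λ^2 + 8λ + 20.
λ = -4 ± 2i: negative real part.

stable spiral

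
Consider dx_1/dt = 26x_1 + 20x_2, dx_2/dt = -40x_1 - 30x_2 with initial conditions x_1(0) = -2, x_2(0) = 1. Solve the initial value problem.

Coefficient matrix A = [[26, 20], [-40, -30]].
Characteristic polynomial det(A - λI) = λ^2 + 4λ + 20 = 0.
Eigenvalues λ = -2 ± 4i (complex conjugate pair).
For λ=-2+4i: an eigenvector is (-1,1) - i(-2,3) = (-1 + 2i, 1 - 3i).
A real fundamental pair from Re and Im of e^((-2+4i)t)v: X_1 = e^(-2t)(cos(4t)·(-1,1) + sin(4t)·(-2,3)), X_2 = e^(-2t)(sin(4t)·(-1,1) - cos(4t)·(-2,3)).
General solution: C_1X_1 + C_2X_2.
Applying x_1(0)=-2, x_2(0)=1 gives C_1=4, C_2=1.

x_1(t) = -9e^(-2t)sin(4t) - 2e^(-2t)cos(4t), x_2(t) = 13e^(-2t)sin(4t) + e^(-2t)cos(4t)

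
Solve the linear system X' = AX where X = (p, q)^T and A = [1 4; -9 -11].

p(t) = 2C_1e^(-5t) + 2C_2te^(-5t) + C_2e^(-5t), q(t) = -3C_1e^(-5t) - 3C_2te^(-5t) - C_2e^(-5t)

Coefficient matrix A = [[1, 4], [-9, -11]].
Characteristic polynomial det(A - λI) = λ^2 + 10λ + 25 = 0.
Single eigenvalue λ = -5 with algebraic multiplicity 2.
Eigenvector v = (2,-3); generalized eigenvector w with (A-λI)w=v is (1,-1).
General solution: e^(-5t)[C_1·v + C_2·(t·v + w)].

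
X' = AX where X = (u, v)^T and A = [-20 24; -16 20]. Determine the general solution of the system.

Coefficient matrix A = [[-20, 24], [-16, 20]].
Characteristic polynomial det(A - λI) = λ^2 - 16 = 0.
Eigenvalues λ = -4, 4.
For λ=-4: (A-λI) row 1 is [-16, 24], so an eigenvector is (-3, -2).
For λ=4: (A-λI) row 1 is [-24, 24], so an eigenvector is (-1, -1).
General solution: C_1e^(-4t)(-3,-2) + C_2e^(4t)(-1,-1).

u(t) = -3C_1e^(-4t) - C_2e^(4t), v(t) = -2C_1e^(-4t) - C_2e^(4t)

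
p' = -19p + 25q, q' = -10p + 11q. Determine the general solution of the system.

Coefficient matrix A = [[-19, 25], [-10, 11]].
Characteristic polynomial det(A - λI) = λ^2 + 8λ + 41 = 0.
Eigenvalues λ = -4 ± 5i (complex conjugate pair).
For λ=-4+5i: an eigenvector is (1,1) - i(2,1) = (1 - 2i, 1 - i).
A real fundamental pair from Re and Im of e^((-4+5i)t)v: X_1 = e^(-4t)(cos(5t)·(1,1) + sin(5t)·(2,1)), X_2 = e^(-4t)(sin(5t)·(1,1) - cos(5t)·(2,1)).
General solution: c_1X_1 + c_2X_2.

p(t) = 2c_1e^(-4t)sin(5t) + c_1e^(-4t)cos(5t) + c_2e^(-4t)sin(5t) - 2c_2e^(-4t)cos(5t), q(t) = c_1e^(-4t)sin(5t) + c_1e^(-4t)cos(5t) + c_2e^(-4t)sin(5t) - c_2e^(-4t)cos(5t)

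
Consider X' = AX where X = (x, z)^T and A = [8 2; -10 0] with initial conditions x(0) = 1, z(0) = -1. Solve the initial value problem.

x(t) = e^(4t)sin(2t) + e^(4t)cos(2t), z(t) = -3e^(4t)sin(2t) - e^(4t)cos(2t)

Coefficient matrix A = [[8, 2], [-10, 0]].
Characteristic polynomial det(A - λI) = λ^2 - 8λ + 20 = 0.
Eigenvalues λ = 4 ± 2i (complex conjugate pair).
For λ=4+2i: an eigenvector is (0,1) - i(1,-2) = (0 - i, 1 + 2i).
A real fundamental pair from Re and Im of e^((4+2i)t)v: X_1 = e^(4t)(cos(2t)·(0,1) + sin(2t)·(1,-2)), X_2 = e^(4t)(sin(2t)·(0,1) - cos(2t)·(1,-2)).
General solution: K_1X_1 + K_2X_2.
Applying x(0)=1, z(0)=-1 gives K_1=1, K_2=-1.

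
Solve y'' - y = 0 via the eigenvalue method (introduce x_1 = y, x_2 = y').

y(t) = C_1e^(t) + C_2e^(-t)

Let x_1 = y, x_2 = y'. Then x_1' = x_2 and x_2' = x_1.
A = [[0,1],[1,0]]; det(A-λI) = λ^2 - 1.
Eigenvalues λ = 1, -1 with eigenvectors (1,1), (1,-1).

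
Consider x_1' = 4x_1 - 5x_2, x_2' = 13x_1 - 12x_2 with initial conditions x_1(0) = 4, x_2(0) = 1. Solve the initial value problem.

Coefficient matrix A = [[4, -5], [13, -12]].
Characteristic polynomial det(A - λI) = λ^2 + 8λ + 17 = 0.
Eigenvalues λ = -4 ± i (complex conjugate pair).
For λ=-4+i: an eigenvector is (2,3) - i(1,2) = (2 - i, 3 - 2i).
A real fundamental pair from Re and Im of e^((-4+i)t)v: X_1 = e^(-4t)(cos(t)·(2,3) + sin(t)·(1,2)), X_2 = e^(-4t)(sin(t)·(2,3) - cos(t)·(1,2)).
General solution: C_1X_1 + C_2X_2.
Applying x_1(0)=4, x_2(0)=1 gives C_1=7, C_2=10.

x_1(t) = 27e^(-4t)sin(t) + 4e^(-4t)cos(t), x_2(t) = 44e^(-4t)sin(t) + e^(-4t)cos(t)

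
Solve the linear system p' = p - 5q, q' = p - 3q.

p(t) = -c_1e^(-t)sin(t) + 2c_1e^(-t)cos(t) + 2c_2e^(-t)sin(t) + c_2e^(-t)cos(t), q(t) = c_1e^(-t)cos(t) + c_2e^(-t)sin(t)

Coefficient matrix A = [[1, -5], [1, -3]].
Characteristic polynomial det(A - λI) = λ^2 + 2λ + 2 = 0.
Eigenvalues λ = -1 ± i (complex conjugate pair).
For λ=-1+i: an eigenvector is (2,1) - i(-1,0) = (2 + i, 1).
A real fundamental pair from Re and Im of e^((-1+i)t)v: X_1 = e^(-t)(cos(t)·(2,1) + sin(t)·(-1,0)), X_2 = e^(-t)(sin(t)·(2,1) - cos(t)·(-1,0)).
General solution: c_1X_1 + c_2X_2.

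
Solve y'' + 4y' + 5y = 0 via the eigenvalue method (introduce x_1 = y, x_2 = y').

y(t) = K_1e^(-2t)cos(t) + K_2e^(-2t)sin(t)

Let x_1 = y, x_2 = y'. Then x_1' = x_2 and x_2' = -5x_1 - 4x_2.
A = [[0,1],[-5,-4]]; det(A-λI) = λ^2 + 4λ + 5.
Eigenvalues λ = -2 ± i.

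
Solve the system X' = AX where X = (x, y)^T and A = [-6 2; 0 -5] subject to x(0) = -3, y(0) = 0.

x(t) = -3e^(-6t), y(t) = 0

Coefficient matrix A = [[-6, 2], [0, -5]].
Characteristic polynomial det(A - λI) = λ^2 + 11λ + 30 = 0.
Eigenvalues λ = -5, -6.
For λ=-5: (A-λI) row 1 is [-1, 2], so an eigenvector is (2, 1).
For λ=-6: (A-λI) row 1 is [0, 2], so an eigenvector is (-1, 0).
General solution: c_1e^(-5t)(2,1) + c_2e^(-6t)(-1,0).
Applying x(0)=-3, y(0)=0 gives c_1=0, c_2=3.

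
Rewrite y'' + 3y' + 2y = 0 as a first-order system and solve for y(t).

y(t) = C_1e^(-t) + C_2e^(-2t)

Let x_1 = y, x_2 = y'. Then x_1' = x_2 and x_2' = -2x_1 - 3x_2.
A = [[0,1],[-2,-3]]; det(A-λI) = λ^2 + 3λ + 2.
Eigenvalues λ = -1, -2 with eigenvectors (1,-1), (1,-2).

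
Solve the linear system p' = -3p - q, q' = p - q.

Coefficient matrix A = [[-3, -1], [1, -1]].
Characteristic polynomial det(A - λI) = λ^2 + 4λ + 4 = 0.
Single eigenvalue λ = -2 with algebraic multiplicity 2.
Eigenvector v = (1,-1); generalized eigenvector w with (A-λI)w=v is (-3,2).
General solution: e^(-2t)[c_1·v + c_2·(t·v + w)].

p(t) = c_1e^(-2t) + c_2te^(-2t) - 3c_2e^(-2t), q(t) = -c_1e^(-2t) - c_2te^(-2t) + 2c_2e^(-2t)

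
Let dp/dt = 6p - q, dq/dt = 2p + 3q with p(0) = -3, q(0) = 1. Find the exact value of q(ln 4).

-5120

A = [[6,-1],[2,3]]; eigenvalues λ = 4, 5.
Eigenvectors: (1,2) for λ=4, (1,1) for λ=5.
From the initial condition, c_1 = 4, c_2 = -7.
q(ln 4) = (4)(4^4)(2) + (-7)(4^5)(1) = -5120.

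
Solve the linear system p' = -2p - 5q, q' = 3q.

Coefficient matrix A = [[-2, -5], [0, 3]].
Characteristic polynomial det(A - λI) = λ^2 - λ - 6 = 0.
Eigenvalues λ = -2, 3.
For λ=-2: (A-λI) row 1 is [0, -5], so an eigenvector is (1, 0).
For λ=3: (A-λI) row 1 is [-5, -5], so an eigenvector is (-1, 1).
General solution: c_1e^(-2t)(1,0) + c_2e^(3t)(-1,1).

p(t) = c_1e^(-2t) - c_2e^(3t), q(t) = c_2e^(3t)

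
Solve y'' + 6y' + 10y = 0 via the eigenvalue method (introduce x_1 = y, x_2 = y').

y(t) = K_1e^(-3t)cos(t) + K_2e^(-3t)sin(t)

Let x_1 = y, x_2 = y'. Then x_1' = x_2 and x_2' = -10x_1 - 6x_2.
A = [[0,1],[-10,-6]]; det(A-λI) = λ^2 + 6λ + 10.
Eigenvalues λ = -3 ± i.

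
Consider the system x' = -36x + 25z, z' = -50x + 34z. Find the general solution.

x(t) = -2C_1e^(-t)sin(5t) + C_1e^(-t)cos(5t) + C_2e^(-t)sin(5t) + 2C_2e^(-t)cos(5t), z(t) = -3C_1e^(-t)sin(5t) + C_1e^(-t)cos(5t) + C_2e^(-t)sin(5t) + 3C_2e^(-t)cos(5t)

Coefficient matrix A = [[-36, 25], [-50, 34]].
Characteristic polynomial det(A - λI) = λ^2 + 2λ + 26 = 0.
Eigenvalues λ = -1 ± 5i (complex conjugate pair).
For λ=-1+5i: an eigenvector is (1,1) - i(-2,-3) = (1 + 2i, 1 + 3i).
A real fundamental pair from Re and Im of e^((-1+5i)t)v: X_1 = e^(-t)(cos(5t)·(1,1) + sin(5t)·(-2,-3)), X_2 = e^(-t)(sin(5t)·(1,1) - cos(5t)·(-2,-3)).
General solution: C_1X_1 + C_2X_2.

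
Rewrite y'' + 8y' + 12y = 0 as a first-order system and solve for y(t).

y(t) = c_1e^(-6t) + c_2e^(-2t)

Let x_1 = y, x_2 = y'. Then x_1' = x_2 and x_2' = -12x_1 - 8x_2.
A = [[0,1],[-12,-8]]; det(A-λI) = λ^2 + 8λ + 12.
Eigenvalues λ = -6, -2 with eigenvectors (1,-6), (1,-2).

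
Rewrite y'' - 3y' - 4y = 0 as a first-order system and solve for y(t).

Let x_1 = y, x_2 = y'. Then x_1' = x_2 and x_2' = 4x_1 + 3x_2.
A = [[0,1],[4,3]]; det(A-λI) = λ^2 - 3λ - 4.
Eigenvalues λ = 4, -1 with eigenvectors (1,4), (1,-1).

y(t) = c_1e^(4t) + c_2e^(-t)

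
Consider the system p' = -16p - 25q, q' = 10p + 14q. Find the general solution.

Coefficient matrix A = [[-16, -25], [10, 14]].
Characteristic polynomial det(A - λI) = λ^2 + 2λ + 26 = 0.
Eigenvalues λ = -1 ± 5i (complex conjugate pair).
For λ=-1+5i: an eigenvector is (-2,1) - i(1,-1) = (-2 - i, 1 + i).
A real fundamental pair from Re and Im of e^((-1+5i)t)v: X_1 = e^(-t)(cos(5t)·(-2,1) + sin(5t)·(1,-1)), X_2 = e^(-t)(sin(5t)·(-2,1) - cos(5t)·(1,-1)).
General solution: C_1X_1 + C_2X_2.

p(t) = C_1e^(-t)sin(5t) - 2C_1e^(-t)cos(5t) - 2C_2e^(-t)sin(5t) - C_2e^(-t)cos(5t), q(t) = -C_1e^(-t)sin(5t) + C_1e^(-t)cos(5t) + C_2e^(-t)sin(5t) + C_2e^(-t)cos(5t)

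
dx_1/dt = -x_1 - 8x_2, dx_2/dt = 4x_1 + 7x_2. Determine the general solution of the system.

x_1(t) = C_1e^(3t)sin(4t) + C_1e^(3t)cos(4t) + C_2e^(3t)sin(4t) - C_2e^(3t)cos(4t), x_2(t) = -C_1e^(3t)cos(4t) - C_2e^(3t)sin(4t)

Coefficient matrix A = [[-1, -8], [4, 7]].
Characteristic polynomial det(A - λI) = λ^2 - 6λ + 25 = 0.
Eigenvalues λ = 3 ± 4i (complex conjugate pair).
For λ=3+4i: an eigenvector is (1,-1) - i(1,0) = (1 - i, -1).
A real fundamental pair from Re and Im of e^((3+4i)t)v: X_1 = e^(3t)(cos(4t)·(1,-1) + sin(4t)·(1,0)), X_2 = e^(3t)(sin(4t)·(1,-1) - cos(4t)·(1,0)).
General solution: C_1X_1 + C_2X_2.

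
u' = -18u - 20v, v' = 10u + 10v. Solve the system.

u(t) = -C_1e^(-4t)sin(2t) + 3C_1e^(-4t)cos(2t) + 3C_2e^(-4t)sin(2t) + C_2e^(-4t)cos(2t), v(t) = C_1e^(-4t)sin(2t) - 2C_1e^(-4t)cos(2t) - 2C_2e^(-4t)sin(2t) - C_2e^(-4t)cos(2t)

Coefficient matrix A = [[-18, -20], [10, 10]].
Characteristic polynomial det(A - λI) = λ^2 + 8λ + 20 = 0.
Eigenvalues λ = -4 ± 2i (complex conjugate pair).
For λ=-4+2i: an eigenvector is (3,-2) - i(-1,1) = (3 + i, -2 - i).
A real fundamental pair from Re and Im of e^((-4+2i)t)v: X_1 = e^(-4t)(cos(2t)·(3,-2) + sin(2t)·(-1,1)), X_2 = e^(-4t)(sin(2t)·(3,-2) - cos(2t)·(-1,1)).
General solution: C_1X_1 + C_2X_2.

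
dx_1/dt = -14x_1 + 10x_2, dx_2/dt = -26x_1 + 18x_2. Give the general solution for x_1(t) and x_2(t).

x_1(t) = -2C_1e^(2t)sin(2t) - C_1e^(2t)cos(2t) - C_2e^(2t)sin(2t) + 2C_2e^(2t)cos(2t), x_2(t) = -3C_1e^(2t)sin(2t) - 2C_1e^(2t)cos(2t) - 2C_2e^(2t)sin(2t) + 3C_2e^(2t)cos(2t)

Coefficient matrix A = [[-14, 10], [-26, 18]].
Characteristic polynomial det(A - λI) = λ^2 - 4λ + 8 = 0.
Eigenvalues λ = 2 ± 2i (complex conjugate pair).
For λ=2+2i: an eigenvector is (-1,-2) - i(-2,-3) = (-1 + 2i, -2 + 3i).
A real fundamental pair from Re and Im of e^((2+2i)t)v: X_1 = e^(2t)(cos(2t)·(-1,-2) + sin(2t)·(-2,-3)), X_2 = e^(2t)(sin(2t)·(-1,-2) - cos(2t)·(-2,-3)).
General solution: C_1X_1 + C_2X_2.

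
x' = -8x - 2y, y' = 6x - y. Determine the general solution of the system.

x(t) = 2K_1e^(-5t) + K_2e^(-4t), y(t) = -3K_1e^(-5t) - 2K_2e^(-4t)

Coefficient matrix A = [[-8, -2], [6, -1]].
Characteristic polynomial det(A - λI) = λ^2 + 9λ + 20 = 0.
Eigenvalues λ = -5, -4.
For λ=-5: (A-λI) row 1 is [-3, -2], so an eigenvector is (2, -3).
For λ=-4: (A-λI) row 1 is [-4, -2], so an eigenvector is (1, -2).
General solution: K_1e^(-5t)(2,-3) + K_2e^(-4t)(1,-2).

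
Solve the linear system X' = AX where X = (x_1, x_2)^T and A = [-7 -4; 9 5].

x_1(t) = -2C_1e^(-t) - 2C_2te^(-t) - C_2e^(-t), x_2(t) = 3C_1e^(-t) + 3C_2te^(-t) + 2C_2e^(-t)

Coefficient matrix A = [[-7, -4], [9, 5]].
Characteristic polynomial det(A - λI) = λ^2 + 2λ + 1 = 0.
Single eigenvalue λ = -1 with algebraic multiplicity 2.
Eigenvector v = (-2,3); generalized eigenvector w with (A-λI)w=v is (-1,2).
General solution: e^(-t)[C_1·v + C_2·(t·v + w)].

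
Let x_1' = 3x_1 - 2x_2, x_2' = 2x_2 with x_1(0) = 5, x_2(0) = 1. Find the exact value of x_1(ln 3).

A = [[3,-2],[0,2]]; eigenvalues λ = 2, 3.
Eigenvectors: (2,1) for λ=2, (1,0) for λ=3.
From the initial condition, c_1 = 1, c_2 = 3.
x_1(ln 3) = (1)(3^2)(2) + (3)(3^3)(1) = 99.

99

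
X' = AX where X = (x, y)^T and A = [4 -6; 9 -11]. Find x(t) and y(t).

Coefficient matrix A = [[4, -6], [9, -11]].
Characteristic polynomial det(A - λI) = λ^2 + 7λ + 10 = 0.
Eigenvalues λ = -5, -2.
For λ=-5: (A-λI) row 1 is [9, -6], so an eigenvector is (-2, -3).
For λ=-2: (A-λI) row 1 is [6, -6], so an eigenvector is (-1, -1).
General solution: c_1e^(-5t)(-2,-3) + c_2e^(-2t)(-1,-1).

x(t) = -2c_1e^(-5t) - c_2e^(-2t), y(t) = -3c_1e^(-5t) - c_2e^(-2t)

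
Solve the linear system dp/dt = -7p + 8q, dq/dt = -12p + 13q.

p(t) = C_1e^(t) - 2C_2e^(5t), q(t) = C_1e^(t) - 3C_2e^(5t)

Coefficient matrix A = [[-7, 8], [-12, 13]].
Characteristic polynomial det(A - λI) = λ^2 - 6λ + 5 = 0.
Eigenvalues λ = 1, 5.
For λ=1: (A-λI) row 1 is [-8, 8], so an eigenvector is (1, 1).
For λ=5: (A-λI) row 1 is [-12, 8], so an eigenvector is (-2, -3).
General solution: C_1e^(t)(1,1) + C_2e^(5t)(-2,-3).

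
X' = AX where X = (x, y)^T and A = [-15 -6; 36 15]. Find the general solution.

Coefficient matrix A = [[-15, -6], [36, 15]].
Characteristic polynomial det(A - λI) = λ^2 - 9 = 0.
Eigenvalues λ = 3, -3.
For λ=3: (A-λI) row 1 is [-18, -6], so an eigenvector is (1, -3).
For λ=-3: (A-λI) row 1 is [-12, -6], so an eigenvector is (-1, 2).
General solution: c_1e^(3t)(1,-3) + c_2e^(-3t)(-1,2).

x(t) = c_1e^(3t) - c_2e^(-3t), y(t) = -3c_1e^(3t) + 2c_2e^(-3t)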